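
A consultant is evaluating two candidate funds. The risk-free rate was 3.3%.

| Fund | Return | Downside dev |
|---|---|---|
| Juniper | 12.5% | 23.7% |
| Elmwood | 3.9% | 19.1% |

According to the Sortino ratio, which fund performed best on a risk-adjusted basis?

Juniper

Juniper: Sortino ratio = (12.5% − 3.3%) / 23.7% = 0.388
Elmwood: Sortino ratio = (3.9% − 3.3%) / 19.1% = 0.031
Highest: Juniper (0.388).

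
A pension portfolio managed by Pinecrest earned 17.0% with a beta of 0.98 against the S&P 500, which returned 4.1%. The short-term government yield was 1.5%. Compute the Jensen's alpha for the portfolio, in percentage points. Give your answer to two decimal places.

CAPM expected return = Rf + β(Rm − Rf) = 1.5% + 0.98 × (4.1% − 1.5%) = 1.5 + 0.98 × 2.60 = 4.0480%
Jensen's α = Rp − E[R] = 17.0% − 4.0480% = 12.9520

12.95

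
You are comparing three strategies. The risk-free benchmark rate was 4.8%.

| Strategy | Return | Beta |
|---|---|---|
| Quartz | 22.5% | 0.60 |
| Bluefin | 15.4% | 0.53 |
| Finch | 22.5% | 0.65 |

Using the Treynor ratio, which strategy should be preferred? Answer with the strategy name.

Quartz

Quartz: Treynor = (22.5% − 4.8%) / 0.60 = 29.500
Bluefin: Treynor = (15.4% − 4.8%) / 0.53 = 20.000
Finch: Treynor = (22.5% − 4.8%) / 0.65 = 27.231
Highest: Quartz (29.500).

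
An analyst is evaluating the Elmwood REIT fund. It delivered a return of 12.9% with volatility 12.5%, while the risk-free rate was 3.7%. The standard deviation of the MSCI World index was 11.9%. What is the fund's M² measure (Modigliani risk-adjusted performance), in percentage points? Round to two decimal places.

Sharpe = (Rp − Rf) / σp = (12.9% − 3.7%) / 12.5% = 0.7360
M² = Rf + Sharpe × σm = 3.7% + 0.7360 × 11.9% = 12.4584%

12.46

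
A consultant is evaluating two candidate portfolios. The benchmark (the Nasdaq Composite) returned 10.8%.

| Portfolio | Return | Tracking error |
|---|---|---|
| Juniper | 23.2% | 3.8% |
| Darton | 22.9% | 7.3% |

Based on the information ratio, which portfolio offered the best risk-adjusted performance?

Juniper

Juniper: IR = (23.2% − 10.8%) / 3.8% = 3.263
Darton: IR = (22.9% − 10.8%) / 7.3% = 1.658
Highest: Juniper (3.263).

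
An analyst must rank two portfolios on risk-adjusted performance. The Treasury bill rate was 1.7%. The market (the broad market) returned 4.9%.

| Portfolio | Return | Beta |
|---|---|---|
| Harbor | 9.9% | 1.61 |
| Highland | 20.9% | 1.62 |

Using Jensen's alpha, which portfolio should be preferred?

Harbor: α = 9.9% − [1.7% + 1.61 × (4.9% − 1.7%)] = 3.048
Highland: α = 20.9% − [1.7% + 1.62 × (4.9% − 1.7%)] = 14.016
Highest: Highland (14.016).

Highland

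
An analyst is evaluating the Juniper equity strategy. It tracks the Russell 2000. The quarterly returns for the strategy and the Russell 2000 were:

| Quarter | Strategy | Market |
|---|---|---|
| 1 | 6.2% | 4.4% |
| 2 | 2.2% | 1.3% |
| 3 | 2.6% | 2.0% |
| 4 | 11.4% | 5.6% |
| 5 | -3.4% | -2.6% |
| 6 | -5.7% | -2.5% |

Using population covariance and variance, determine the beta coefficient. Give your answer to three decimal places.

r̄p = 2.2167%,  r̄m = 1.3667%
Cov = Σ(rp − r̄p)(rm − r̄m) / 6 = 17.3489
Var(rm) = Σ(rm − r̄m)² / 6 = 9.7022
β = Cov / Var = 17.3489 / 9.7022 = 1.7881

1.788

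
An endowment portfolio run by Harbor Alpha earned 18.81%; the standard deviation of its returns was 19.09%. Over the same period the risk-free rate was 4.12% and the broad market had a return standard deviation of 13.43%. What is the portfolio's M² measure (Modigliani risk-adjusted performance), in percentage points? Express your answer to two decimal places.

14.45

Sharpe = (Rp − Rf) / σp = (18.81% − 4.12%) / 19.09% = 0.7695
M² = Rf + Sharpe × σm = 4.12% + 0.7695 × 13.43% = 14.4544%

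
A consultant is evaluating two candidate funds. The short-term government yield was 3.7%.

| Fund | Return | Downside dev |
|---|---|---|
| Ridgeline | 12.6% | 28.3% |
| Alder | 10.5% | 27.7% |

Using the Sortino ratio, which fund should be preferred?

Ridgeline: Sortino ratio = (12.6% − 3.7%) / 28.3% = 0.314
Alder: Sortino ratio = (10.5% − 3.7%) / 27.7% = 0.245
Highest: Ridgeline (0.314).

Ridgeline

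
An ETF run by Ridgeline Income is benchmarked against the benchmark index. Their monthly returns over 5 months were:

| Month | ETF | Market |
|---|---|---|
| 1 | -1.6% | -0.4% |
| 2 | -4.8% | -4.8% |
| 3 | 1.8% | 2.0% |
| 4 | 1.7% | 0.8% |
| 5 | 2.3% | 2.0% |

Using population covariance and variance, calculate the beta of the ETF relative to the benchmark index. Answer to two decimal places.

1.04

r̄p = -0.1200%,  r̄m = -0.0800%
Cov = Σ(rp − r̄p)(rm − r̄m) / 5 = 6.6384
Var(rm) = Σ(rm − r̄m)² / 5 = 6.3616
β = Cov / Var = 6.6384 / 6.3616 = 1.0435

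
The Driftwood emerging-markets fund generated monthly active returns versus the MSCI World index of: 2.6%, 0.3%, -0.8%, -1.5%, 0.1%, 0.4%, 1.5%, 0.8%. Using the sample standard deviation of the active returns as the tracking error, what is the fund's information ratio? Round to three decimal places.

Mean return r̄ = 3.40 / 8 = 0.4250%
Sample σ = √[Σ(r − r̄)² / 7] = √[11.3550 / 7] = √1.6221 = 1.2736%
IR = r̄ / tracking error = 0.4250 / 1.2736 = 0.3337

0.334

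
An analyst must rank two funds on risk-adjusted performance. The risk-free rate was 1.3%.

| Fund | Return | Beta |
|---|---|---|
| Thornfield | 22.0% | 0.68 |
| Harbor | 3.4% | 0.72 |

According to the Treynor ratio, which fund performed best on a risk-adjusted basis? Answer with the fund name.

Thornfield

Thornfield: Treynor = (22.0% − 1.3%) / 0.68 = 30.441
Harbor: Treynor = (3.4% − 1.3%) / 0.72 = 2.917
Highest: Thornfield (30.441).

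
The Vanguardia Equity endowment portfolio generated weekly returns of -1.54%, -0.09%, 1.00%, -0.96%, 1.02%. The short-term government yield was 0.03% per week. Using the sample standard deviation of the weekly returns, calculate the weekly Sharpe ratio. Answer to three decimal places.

r̄ = (-1.54 − 0.09 + 1 − 0.96 + 1.02) / 5 = -0.570 / 5 = -0.1140%
Σ(r − r̄)² = (-1.54 − (-0.1140))² + (-0.09 − (-0.1140))² + (1 − (-0.1140))² + … = 5.2767
σ = √[5.2767 / 4] = 1.1486%
Sharpe = (r̄ − rf) / σ = (-0.1140 − 0.03) / 1.1486 = -0.1440 / 1.1486 = -0.1254

-0.125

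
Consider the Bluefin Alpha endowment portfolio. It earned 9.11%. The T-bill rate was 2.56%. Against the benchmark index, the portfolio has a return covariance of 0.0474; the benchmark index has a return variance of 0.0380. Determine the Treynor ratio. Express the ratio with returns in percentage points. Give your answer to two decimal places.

β = Cov / Var = 0.0474 / 0.0380 = 1.2474
Treynor = (Rp − Rf) / β = (9.11% − 2.56%) / 1.2474 = 6.55 / 1.2474 = 5.2509

5.25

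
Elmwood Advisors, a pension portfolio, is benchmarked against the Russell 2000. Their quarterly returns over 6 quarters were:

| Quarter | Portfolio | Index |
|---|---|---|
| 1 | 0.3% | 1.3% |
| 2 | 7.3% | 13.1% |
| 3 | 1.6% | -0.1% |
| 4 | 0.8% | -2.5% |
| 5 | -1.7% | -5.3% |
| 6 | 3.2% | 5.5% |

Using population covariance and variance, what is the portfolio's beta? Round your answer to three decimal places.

0.456

r̄p = 1.9167%,  r̄m = 2.0000%
Cov = Σ(rp − r̄p)(rm − r̄m) / 6 = 16.2450
Var(rm) = Σ(rm − r̄m)² / 6 = 35.6500
β = Cov / Var = 16.2450 / 35.6500 = 0.4557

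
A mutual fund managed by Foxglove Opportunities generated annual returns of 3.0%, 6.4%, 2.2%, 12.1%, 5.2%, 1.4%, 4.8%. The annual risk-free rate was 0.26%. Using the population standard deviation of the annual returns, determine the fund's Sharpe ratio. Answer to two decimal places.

Mean return r̄ = 35.10 / 7 = 5.0143%
Population std dev = √[77.2486 / 7] = 3.3220%
Sharpe = (r̄ − rf) / σ = (5.0143 − 0.26) / 3.3220 = 4.7543 / 3.3220 = 1.4312

1.43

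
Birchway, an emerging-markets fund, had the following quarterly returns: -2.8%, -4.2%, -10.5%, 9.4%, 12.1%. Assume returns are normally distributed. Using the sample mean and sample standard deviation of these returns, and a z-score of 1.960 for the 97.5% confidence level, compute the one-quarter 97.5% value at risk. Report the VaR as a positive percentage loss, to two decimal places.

17.98

r̄ = (-2.8 − 4.2 − 10.5 + 9.4 + 12.1) / 5 = 0.8000%
Σ(r − r̄)² = (-2.8 − 0.8000)² + (-4.2 − 0.8000)² + (-10.5 − 0.8000)² + … = 367.3000
sample σ = √(367.3000 / 4) = √91.8250 = 9.5825%
VaR = −(r̄ − z·σ) = −(0.8000 − 1.960 × 9.5825) = −(-17.9817) = 17.9817%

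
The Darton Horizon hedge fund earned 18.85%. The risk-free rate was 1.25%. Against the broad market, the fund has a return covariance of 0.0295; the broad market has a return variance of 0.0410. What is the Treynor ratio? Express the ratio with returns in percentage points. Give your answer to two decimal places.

β = Cov / Var = 0.0295 / 0.0410 = 0.7195
Treynor = (Rp − Rf) / β = (18.85% − 1.25%) / 0.7195 = 17.60 / 0.7195 = 24.4614

24.46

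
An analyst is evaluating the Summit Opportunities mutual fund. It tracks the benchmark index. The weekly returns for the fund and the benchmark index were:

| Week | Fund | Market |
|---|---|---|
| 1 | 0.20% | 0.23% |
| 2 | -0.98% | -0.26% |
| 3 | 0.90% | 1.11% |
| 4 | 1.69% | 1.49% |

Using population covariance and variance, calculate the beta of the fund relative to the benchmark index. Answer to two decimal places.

1.38

r̄p = 0.4525%,  r̄m = 0.6425%
Cov = Σ(rp − r̄p)(rm − r̄m) / 4 = 0.6637
Var(rm) = Σ(rm − r̄m)² / 4 = 0.4804
β = Cov / Var = 0.6637 / 0.4804 = 1.3816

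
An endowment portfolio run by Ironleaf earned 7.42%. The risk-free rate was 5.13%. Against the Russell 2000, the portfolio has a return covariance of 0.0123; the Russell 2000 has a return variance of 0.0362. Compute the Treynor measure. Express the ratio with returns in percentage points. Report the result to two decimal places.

β = Cov / Var = 0.0123 / 0.0362 = 0.3398
Treynor = (Rp − Rf) / β = (7.42% − 5.13%) / 0.3398 = 2.29 / 0.3398 = 6.7393

6.74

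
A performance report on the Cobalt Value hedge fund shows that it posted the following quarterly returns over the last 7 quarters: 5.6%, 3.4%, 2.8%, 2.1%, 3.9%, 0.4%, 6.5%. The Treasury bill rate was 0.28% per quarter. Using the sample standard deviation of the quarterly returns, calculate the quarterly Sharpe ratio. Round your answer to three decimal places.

1.572

r̄ = (5.6 + 3.4 + 2.8 + 2.1 + 3.9 + 0.4 + 6.5) / 7 = 3.5286%
Sample std dev = √[25.6343 / 6] = 2.0670%
Sharpe = (r̄ − rf) / σ = (3.5286 − 0.28) / 2.0670 = 3.2486 / 2.0670 = 1.5716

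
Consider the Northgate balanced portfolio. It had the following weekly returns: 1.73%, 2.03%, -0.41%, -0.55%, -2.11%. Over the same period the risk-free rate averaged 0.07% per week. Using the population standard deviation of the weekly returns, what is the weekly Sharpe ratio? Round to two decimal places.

r̄ = (1.73 + 2.03 − 0.41 − 0.55 − 2.11) / 5 = 0.1380%
Σ(r − r̄)² = (1.73 − 0.1380)² + (2.03 − 0.1380)² + (-0.41 − 0.1380)² + … = 11.9413
population σ = √(11.9413 / 5) = √2.3883 = 1.5454%
Sharpe = (r̄ − rf) / σ = (0.1380 − 0.07) / 1.5454 = 0.0680 / 1.5454 = 0.0440

0.04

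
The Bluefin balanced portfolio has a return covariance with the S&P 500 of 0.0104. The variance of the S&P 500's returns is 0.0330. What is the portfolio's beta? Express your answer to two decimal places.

0.32

β = Cov(Rp, Rm) / Var(Rm) = 0.0104 / 0.0330 = 0.3152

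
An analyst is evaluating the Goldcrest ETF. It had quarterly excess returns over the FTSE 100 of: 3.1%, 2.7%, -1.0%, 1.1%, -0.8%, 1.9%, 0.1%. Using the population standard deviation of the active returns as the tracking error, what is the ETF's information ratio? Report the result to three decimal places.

Mean return μ = 7.10 / 7 = 1.0143%
Σ(r − μ)² = (3.1 − 1.0143)² + (2.7 − 1.0143)² + … = 16.1686
population σ = √(16.1686 / 7) = √2.3098 = 1.5198%
IR = μ / tracking error = 1.0143 / 1.5198 = 0.6674

0.667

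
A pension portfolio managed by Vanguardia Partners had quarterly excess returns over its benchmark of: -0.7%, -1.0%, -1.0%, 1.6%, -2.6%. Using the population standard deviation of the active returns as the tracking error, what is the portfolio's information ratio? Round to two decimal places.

r̄ = (-0.7 − 1 − 1 + 1.6 − 2.6) / 5 = -3.70 / 5 = -0.7400%
Population std dev = √[9.0720 / 5] = 1.3470%
IR = r̄ / tracking error = -0.7400 / 1.3470 = -0.5494

-0.55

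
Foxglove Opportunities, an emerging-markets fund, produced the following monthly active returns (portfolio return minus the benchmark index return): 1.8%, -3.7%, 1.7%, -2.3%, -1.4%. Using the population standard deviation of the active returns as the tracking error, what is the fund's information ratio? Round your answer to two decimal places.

Mean return r̄ = -3.90 / 5 = -0.7800%
Σ(r − r̄)² = (1.8 − (-0.7800))² + (-3.7 − (-0.7800))² + … = 24.0280
population σ = √(24.0280 / 5) = √4.8056 = 2.1922%
IR = r̄ / tracking error = -0.7800 / 2.1922 = -0.3558

-0.36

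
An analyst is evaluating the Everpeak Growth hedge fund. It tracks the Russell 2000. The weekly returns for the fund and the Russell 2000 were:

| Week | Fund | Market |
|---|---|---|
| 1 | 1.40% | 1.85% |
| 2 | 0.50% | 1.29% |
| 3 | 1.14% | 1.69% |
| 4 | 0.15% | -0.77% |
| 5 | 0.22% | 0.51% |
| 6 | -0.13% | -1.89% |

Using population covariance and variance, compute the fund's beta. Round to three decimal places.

0.353

r̄p = 0.5467%,  r̄m = 0.4467%
Cov = Σ(rp − r̄p)(rm − r̄m) / 6 = 0.6565
Var(rm) = Σ(rm − r̄m)² / 6 = 1.8618
β = Cov / Var = 0.6565 / 1.8618 = 0.3526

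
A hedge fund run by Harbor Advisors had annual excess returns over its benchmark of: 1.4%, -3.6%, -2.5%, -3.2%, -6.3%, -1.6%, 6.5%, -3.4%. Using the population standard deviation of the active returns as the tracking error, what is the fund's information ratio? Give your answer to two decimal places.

-0.43

r̄ = (1.4 − 3.6 − 2.5 − 3.2 − 6.3 − 1.6 + 6.5 − 3.4) / 8 = -12.70 / 8 = -1.5875%
Population σ = √[Σ(r − r̄)² / 8] = √[107.3088 / 8] = √13.4136 = 3.6625%
IR = r̄ / tracking error = -1.5875 / 3.6625 = -0.4334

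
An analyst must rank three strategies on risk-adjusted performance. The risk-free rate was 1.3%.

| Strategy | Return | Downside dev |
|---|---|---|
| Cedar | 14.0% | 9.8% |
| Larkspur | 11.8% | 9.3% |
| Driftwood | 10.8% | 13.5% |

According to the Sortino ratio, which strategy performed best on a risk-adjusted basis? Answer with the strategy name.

Cedar: Sortino ratio = (14.0% − 1.3%) / 9.8% = 1.296
Larkspur: Sortino ratio = (11.8% − 1.3%) / 9.3% = 1.129
Driftwood: Sortino ratio = (10.8% − 1.3%) / 13.5% = 0.704
Highest: Cedar (1.296).

Cedar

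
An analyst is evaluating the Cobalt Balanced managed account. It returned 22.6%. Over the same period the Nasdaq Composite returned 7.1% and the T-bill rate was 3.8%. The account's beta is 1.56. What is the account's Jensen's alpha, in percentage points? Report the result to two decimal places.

CAPM expected return = Rf + β(Rm − Rf) = 3.8% + 1.56 × (7.1% − 3.8%) = 3.8 + 1.56 × 3.30 = 8.9480%
Jensen's α = Rp − E[R] = 22.6% − 8.9480% = 13.6520

13.65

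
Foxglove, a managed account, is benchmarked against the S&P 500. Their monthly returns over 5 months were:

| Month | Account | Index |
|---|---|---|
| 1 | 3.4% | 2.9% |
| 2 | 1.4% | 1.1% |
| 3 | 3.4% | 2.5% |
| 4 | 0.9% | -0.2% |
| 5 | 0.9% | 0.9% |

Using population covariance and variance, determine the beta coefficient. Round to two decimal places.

0.97

r̄p = 2.0000%,  r̄m = 1.4400%
Cov = Σ(rp − r̄p)(rm − r̄m) / 5 = 1.2260
Var(rm) = Σ(rm − r̄m)² / 5 = 1.2704
β = Cov / Var = 1.2260 / 1.2704 = 0.9651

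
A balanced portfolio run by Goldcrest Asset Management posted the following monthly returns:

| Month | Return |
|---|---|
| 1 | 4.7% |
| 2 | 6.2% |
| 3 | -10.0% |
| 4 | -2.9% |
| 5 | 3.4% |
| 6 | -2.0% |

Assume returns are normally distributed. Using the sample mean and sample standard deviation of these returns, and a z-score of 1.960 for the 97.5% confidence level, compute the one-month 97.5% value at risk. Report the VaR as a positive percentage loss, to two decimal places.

12.00

Mean return r̄ = -0.60 / 6 = -0.1000%
Σ(r − r̄)² = 184.4400; sample σ = √(184.4400/5) = 6.0735%
VaR = −(r̄ − z·σ) = −(-0.1000 − 1.960 × 6.0735) = −(-12.0041) = 12.0041%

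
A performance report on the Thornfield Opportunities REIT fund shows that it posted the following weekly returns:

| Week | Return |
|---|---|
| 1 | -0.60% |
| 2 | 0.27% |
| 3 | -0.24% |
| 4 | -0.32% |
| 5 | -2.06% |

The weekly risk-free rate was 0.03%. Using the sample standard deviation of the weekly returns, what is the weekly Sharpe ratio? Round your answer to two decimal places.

μ = (-0.6 + 0.27 − 0.24 − 0.32 − 2.06) / 5 = -0.5900%
Σ(r − μ)² = (-0.6 − (-0.5900))² + (0.27 − (-0.5900))² + (-0.24 − (-0.5900))² + … = 3.0960
sample σ = √(3.0960 / 4) = √0.7740 = 0.8798%
Sharpe = (μ − rf) / σ = (-0.5900 − 0.03) / 0.8798 = -0.6200 / 0.8798 = -0.7047

-0.70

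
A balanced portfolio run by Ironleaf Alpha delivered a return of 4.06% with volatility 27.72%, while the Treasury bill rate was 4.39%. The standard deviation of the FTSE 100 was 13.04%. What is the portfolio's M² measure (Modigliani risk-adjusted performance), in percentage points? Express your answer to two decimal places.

Sharpe = (Rp − Rf) / σp = (4.06% − 4.39%) / 27.72% = -0.0119
M² = Rf + Sharpe × σm = 4.39% + -0.0119 × 13.04% = 4.2348%

4.23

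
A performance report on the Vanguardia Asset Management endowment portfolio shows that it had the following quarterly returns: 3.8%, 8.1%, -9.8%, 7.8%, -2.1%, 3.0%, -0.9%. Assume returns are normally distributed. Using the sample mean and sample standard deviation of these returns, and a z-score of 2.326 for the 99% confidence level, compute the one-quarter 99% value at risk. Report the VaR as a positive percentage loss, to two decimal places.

13.21

Mean return μ = 9.90 / 7 = 1.4143%
Sample σ = √[Σ(r − μ)² / 6] = √[237.1486 / 6] = √39.5248 = 6.2869%
VaR = −(μ − z·σ) = −(1.4143 − 2.326 × 6.2869) = −(-13.2090) = 13.2090%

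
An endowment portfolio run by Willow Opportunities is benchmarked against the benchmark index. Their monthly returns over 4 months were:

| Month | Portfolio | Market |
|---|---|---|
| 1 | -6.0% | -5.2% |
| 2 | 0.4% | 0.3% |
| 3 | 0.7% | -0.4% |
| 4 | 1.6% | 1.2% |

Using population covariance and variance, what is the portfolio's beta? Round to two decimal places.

r̄p = -0.8250%,  r̄m = -1.0250%
Cov = Σ(rp − r̄p)(rm − r̄m) / 4 = 7.3944
Var(rm) = Σ(rm − r̄m)² / 4 = 6.1319
β = Cov / Var = 7.3944 / 6.1319 = 1.2059

1.21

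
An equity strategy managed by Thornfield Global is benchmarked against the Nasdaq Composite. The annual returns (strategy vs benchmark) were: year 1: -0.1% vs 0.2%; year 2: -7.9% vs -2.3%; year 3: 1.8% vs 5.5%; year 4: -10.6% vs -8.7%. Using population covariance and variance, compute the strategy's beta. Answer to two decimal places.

r̄p = -4.2000%,  r̄m = -1.3250%
Cov = Σ(rp − r̄p)(rm − r̄m) / 4 = 24.5025
Var(rm) = Σ(rm − r̄m)² / 4 = 26.0619
β = Cov / Var = 24.5025 / 26.0619 = 0.9402

0.94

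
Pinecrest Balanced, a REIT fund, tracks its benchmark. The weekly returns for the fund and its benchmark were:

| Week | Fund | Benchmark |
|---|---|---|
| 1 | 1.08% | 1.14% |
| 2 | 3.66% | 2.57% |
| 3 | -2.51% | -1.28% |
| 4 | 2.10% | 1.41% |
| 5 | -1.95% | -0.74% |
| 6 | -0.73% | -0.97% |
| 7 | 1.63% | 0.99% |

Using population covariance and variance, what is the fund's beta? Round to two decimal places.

r̄p = 0.4686%,  r̄m = 0.4457%
Cov = Σ(rp − r̄p)(rm − r̄m) / 7 = 2.7306
Var(rm) = Σ(rm − r̄m)² / 7 = 1.8013
β = Cov / Var = 2.7306 / 1.8013 = 1.5159

1.52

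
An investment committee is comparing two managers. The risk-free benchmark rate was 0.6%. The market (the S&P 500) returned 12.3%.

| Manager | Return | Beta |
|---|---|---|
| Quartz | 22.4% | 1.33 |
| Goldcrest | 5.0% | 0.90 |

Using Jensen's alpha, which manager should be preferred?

Quartz

Quartz: α = 22.4% − [0.6% + 1.33 × (12.3% − 0.6%)] = 6.239
Goldcrest: α = 5.0% − [0.6% + 0.90 × (12.3% − 0.6%)] = -6.130
Highest: Quartz (6.239).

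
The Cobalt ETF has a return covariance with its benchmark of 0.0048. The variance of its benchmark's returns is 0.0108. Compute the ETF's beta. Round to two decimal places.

0.44

β = Cov(Rp, Rm) / Var(Rm) = 0.0048 / 0.0108 = 0.4444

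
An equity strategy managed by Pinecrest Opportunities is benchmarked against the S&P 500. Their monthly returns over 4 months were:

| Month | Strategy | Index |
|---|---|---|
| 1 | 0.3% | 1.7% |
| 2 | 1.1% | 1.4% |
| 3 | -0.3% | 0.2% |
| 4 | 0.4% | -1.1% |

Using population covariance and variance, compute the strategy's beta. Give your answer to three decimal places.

0.148

r̄p = 0.3750%,  r̄m = 0.5500%
Cov = Σ(rp − r̄p)(rm − r̄m) / 4 = 0.1813
Var(rm) = Σ(rm − r̄m)² / 4 = 1.2225
β = Cov / Var = 0.1813 / 1.2225 = 0.1483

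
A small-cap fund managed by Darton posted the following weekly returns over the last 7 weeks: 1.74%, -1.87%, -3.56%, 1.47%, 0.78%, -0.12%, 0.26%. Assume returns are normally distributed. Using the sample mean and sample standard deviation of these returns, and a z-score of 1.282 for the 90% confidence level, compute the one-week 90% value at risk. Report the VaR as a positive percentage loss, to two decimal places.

r̄ = (1.74 − 1.87 − 3.56 + 1.47 + 0.78 − 0.12 + 0.26) / 7 = -1.300 / 7 = -0.1857%
Σ(r − r̄)² = 21.8080; sample σ = √(21.8080/6) = 1.9065%
VaR = −(r̄ − z·σ) = −(-0.1857 − 1.282 × 1.9065) = −(-2.6298) = 2.6298%

2.63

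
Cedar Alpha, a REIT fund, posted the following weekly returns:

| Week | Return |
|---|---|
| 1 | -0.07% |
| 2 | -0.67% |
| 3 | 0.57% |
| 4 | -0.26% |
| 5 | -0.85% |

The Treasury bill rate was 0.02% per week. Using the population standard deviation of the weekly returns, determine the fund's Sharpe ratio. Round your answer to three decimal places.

r̄ = (-0.07 − 0.67 + 0.57 − 0.26 − 0.85) / 5 = -1.280 / 5 = -0.2560%
Population std dev = √[1.2411 / 5] = 0.4982%
Sharpe = (r̄ − rf) / σ = (-0.2560 − 0.02) / 0.4982 = -0.2760 / 0.4982 = -0.5540

-0.554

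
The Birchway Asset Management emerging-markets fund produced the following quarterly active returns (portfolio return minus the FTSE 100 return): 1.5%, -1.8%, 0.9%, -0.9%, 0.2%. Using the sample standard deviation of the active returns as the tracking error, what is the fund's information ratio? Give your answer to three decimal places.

r̄ = (1.5 − 1.8 + 0.9 − 0.9 + 0.2) / 5 = -0.10 / 5 = -0.0200%
Sample std dev = √[7.1480 / 4] = 1.3368%
IR = r̄ / tracking error = -0.0200 / 1.3368 = -0.0150

-0.015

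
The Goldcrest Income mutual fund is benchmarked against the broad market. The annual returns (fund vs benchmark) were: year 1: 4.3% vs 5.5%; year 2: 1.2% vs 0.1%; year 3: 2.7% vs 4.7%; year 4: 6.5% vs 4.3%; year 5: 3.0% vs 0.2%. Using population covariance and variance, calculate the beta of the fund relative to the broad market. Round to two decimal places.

r̄p = 3.5400%,  r̄m = 2.9600%
Cov = Σ(rp − r̄p)(rm − r̄m) / 5 = 2.5236
Var(rm) = Σ(rm − r̄m)² / 5 = 5.4144
β = Cov / Var = 2.5236 / 5.4144 = 0.4661

0.47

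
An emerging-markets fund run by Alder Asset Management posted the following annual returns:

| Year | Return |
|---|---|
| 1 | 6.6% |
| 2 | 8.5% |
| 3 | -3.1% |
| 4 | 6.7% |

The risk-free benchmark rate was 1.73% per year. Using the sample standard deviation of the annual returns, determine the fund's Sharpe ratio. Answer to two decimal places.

r̄ = (6.6 + 8.5 − 3.1 + 6.7) / 4 = 18.70 / 4 = 4.6750%
Σ(r − r̄)² = 82.8875; sample σ = √(82.8875/3) = 5.2563%
Sharpe = (r̄ − rf) / σ = (4.6750 − 1.73) / 5.2563 = 2.9450 / 5.2563 = 0.5603

0.56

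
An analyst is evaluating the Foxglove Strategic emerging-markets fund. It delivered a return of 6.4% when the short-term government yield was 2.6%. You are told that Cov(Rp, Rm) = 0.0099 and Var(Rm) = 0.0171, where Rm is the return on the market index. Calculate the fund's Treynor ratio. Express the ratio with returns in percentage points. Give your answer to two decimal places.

6.56

β = Cov / Var = 0.0099 / 0.0171 = 0.5789
Treynor = (Rp − Rf) / β = (6.4% − 2.6%) / 0.5789 = 3.80 / 0.5789 = 6.5642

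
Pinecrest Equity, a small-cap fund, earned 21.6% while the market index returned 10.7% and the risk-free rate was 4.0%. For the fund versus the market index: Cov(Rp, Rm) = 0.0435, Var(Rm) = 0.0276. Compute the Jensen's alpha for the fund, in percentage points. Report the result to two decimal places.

7.04

β = Cov / Var = 0.0435 / 0.0276 = 1.5761
E[R] = Rf + β(Rm − Rf) = 4.0% + 1.5761 × (10.7% − 4.0%) = 14.5599%
α = Rp − E[R] = 21.6% − 14.5599% = 7.0401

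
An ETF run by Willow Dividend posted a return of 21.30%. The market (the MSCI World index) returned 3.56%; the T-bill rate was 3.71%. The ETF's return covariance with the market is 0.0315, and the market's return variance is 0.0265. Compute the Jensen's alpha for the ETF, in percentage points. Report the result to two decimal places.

β = Cov / Var = 0.0315 / 0.0265 = 1.1887
E[R] = Rf + β(Rm − Rf) = 3.71% + 1.1887 × (3.56% − 3.71%) = 3.5317%
α = Rp − E[R] = 21.30% − 3.5317% = 17.7683

17.77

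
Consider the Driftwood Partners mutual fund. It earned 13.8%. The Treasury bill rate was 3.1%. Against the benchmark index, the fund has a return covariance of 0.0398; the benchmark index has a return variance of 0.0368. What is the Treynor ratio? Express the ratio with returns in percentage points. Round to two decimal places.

β = Cov / Var = 0.0398 / 0.0368 = 1.0815
Treynor = (Rp − Rf) / β = (13.8% − 3.1%) / 1.0815 = 10.70 / 1.0815 = 9.8937

9.89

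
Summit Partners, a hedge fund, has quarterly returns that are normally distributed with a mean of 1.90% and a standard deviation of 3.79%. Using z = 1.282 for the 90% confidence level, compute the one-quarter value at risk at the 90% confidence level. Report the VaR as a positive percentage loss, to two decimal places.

2.96

VaR (as % loss) = −(μ − z·σ) = −(1.90% − 1.282 × 3.79%) = −(-2.95878%) = 2.95878%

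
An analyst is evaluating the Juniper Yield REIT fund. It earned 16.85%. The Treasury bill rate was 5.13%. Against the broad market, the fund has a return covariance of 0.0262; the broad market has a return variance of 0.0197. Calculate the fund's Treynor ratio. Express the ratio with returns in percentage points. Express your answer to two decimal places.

β = Cov / Var = 0.0262 / 0.0197 = 1.3299
Treynor = (Rp − Rf) / β = (16.85% − 5.13%) / 1.3299 = 11.72 / 1.3299 = 8.8127

8.81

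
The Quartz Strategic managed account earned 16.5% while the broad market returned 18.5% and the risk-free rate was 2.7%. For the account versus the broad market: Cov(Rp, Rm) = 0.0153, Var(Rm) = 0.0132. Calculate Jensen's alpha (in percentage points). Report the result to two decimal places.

β = Cov / Var = 0.0153 / 0.0132 = 1.1591
E[R] = Rf + β(Rm − Rf) = 2.7% + 1.1591 × (18.5% − 2.7%) = 21.0138%
α = Rp − E[R] = 16.5% − 21.0138% = -4.5138

-4.51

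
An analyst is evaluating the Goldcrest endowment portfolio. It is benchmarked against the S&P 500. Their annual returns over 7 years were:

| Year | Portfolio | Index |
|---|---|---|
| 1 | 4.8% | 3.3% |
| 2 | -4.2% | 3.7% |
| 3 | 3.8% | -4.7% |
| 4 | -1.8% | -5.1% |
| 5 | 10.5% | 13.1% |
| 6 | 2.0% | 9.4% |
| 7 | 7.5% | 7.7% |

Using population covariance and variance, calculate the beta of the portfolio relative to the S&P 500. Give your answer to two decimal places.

r̄p = 3.2286%,  r̄m = 3.9143%
Cov = Σ(rp − r̄p)(rm − r̄m) / 7 = 16.7510
Var(rm) = Σ(rm − r̄m)² / 7 = 40.6698
β = Cov / Var = 16.7510 / 40.6698 = 0.4119

0.41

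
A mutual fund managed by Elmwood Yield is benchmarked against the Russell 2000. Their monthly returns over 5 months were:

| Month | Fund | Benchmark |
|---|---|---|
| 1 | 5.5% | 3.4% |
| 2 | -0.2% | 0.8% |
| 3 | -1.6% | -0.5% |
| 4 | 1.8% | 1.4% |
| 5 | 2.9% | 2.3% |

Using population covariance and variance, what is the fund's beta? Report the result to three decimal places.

1.840

r̄p = 1.6800%,  r̄m = 1.4800%
Cov = Σ(rp − r̄p)(rm − r̄m) / 5 = 3.2196
Var(rm) = Σ(rm − r̄m)² / 5 = 1.7496
β = Cov / Var = 3.2196 / 1.7496 = 1.8402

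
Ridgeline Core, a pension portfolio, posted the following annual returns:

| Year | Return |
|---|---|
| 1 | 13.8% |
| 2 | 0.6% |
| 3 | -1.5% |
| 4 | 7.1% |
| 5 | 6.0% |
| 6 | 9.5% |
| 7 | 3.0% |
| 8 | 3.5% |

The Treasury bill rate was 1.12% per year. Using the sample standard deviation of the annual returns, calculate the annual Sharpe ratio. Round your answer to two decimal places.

0.84

Mean return μ = 42.00 / 8 = 5.2500%
Sample σ = √[Σ(r − μ)² / 7] = √[170.4600 / 7] = √24.3514 = 4.9347%
Sharpe = (μ − rf) / σ = (5.2500 − 1.12) / 4.9347 = 4.1300 / 4.9347 = 0.8369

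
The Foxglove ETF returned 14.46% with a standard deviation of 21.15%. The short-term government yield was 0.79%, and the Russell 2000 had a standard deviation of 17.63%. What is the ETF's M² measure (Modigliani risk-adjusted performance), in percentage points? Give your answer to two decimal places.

12.18

Sharpe = (Rp − Rf) / σp = (14.46% − 0.79%) / 21.15% = 0.6463
M² = Rf + Sharpe × σm = 0.79% + 0.6463 × 17.63% = 12.1843%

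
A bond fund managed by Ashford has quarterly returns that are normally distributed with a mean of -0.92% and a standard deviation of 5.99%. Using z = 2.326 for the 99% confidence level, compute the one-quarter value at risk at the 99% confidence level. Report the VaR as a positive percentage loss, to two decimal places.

VaR (as % loss) = −(μ − z·σ) = −(-0.92% − 2.326 × 5.99%) = −(-14.85274%) = 14.85274%

14.85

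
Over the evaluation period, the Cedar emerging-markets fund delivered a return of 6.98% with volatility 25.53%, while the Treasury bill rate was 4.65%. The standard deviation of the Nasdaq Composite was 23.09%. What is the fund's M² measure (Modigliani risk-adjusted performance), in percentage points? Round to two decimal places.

6.76

Sharpe = (Rp − Rf) / σp = (6.98% − 4.65%) / 25.53% = 0.0913
M² = Rf + Sharpe × σm = 4.65% + 0.0913 × 23.09% = 6.7581%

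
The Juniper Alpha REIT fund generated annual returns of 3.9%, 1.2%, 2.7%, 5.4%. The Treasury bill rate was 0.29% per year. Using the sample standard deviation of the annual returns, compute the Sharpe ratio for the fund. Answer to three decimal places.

1.688

r̄ = (3.9 + 1.2 + 2.7 + 5.4) / 4 = 3.3000%
Sample σ = √[Σ(r − r̄)² / 3] = √[9.5400 / 3] = √3.1800 = 1.7833%
Sharpe = (r̄ − rf) / σ = (3.3000 − 0.29) / 1.7833 = 3.0100 / 1.7833 = 1.6879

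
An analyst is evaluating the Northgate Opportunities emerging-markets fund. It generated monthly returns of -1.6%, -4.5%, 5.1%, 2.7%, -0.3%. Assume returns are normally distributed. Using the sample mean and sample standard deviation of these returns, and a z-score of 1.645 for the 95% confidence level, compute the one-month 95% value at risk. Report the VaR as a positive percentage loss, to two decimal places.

r̄ = (-1.6 − 4.5 + 5.1 + 2.7 − 0.3) / 5 = 0.2800%
Σ(r − r̄)² = (-1.6 − 0.2800)² + (-4.5 − 0.2800)² + … = 55.8080
sample σ = √(55.8080 / 4) = √13.9520 = 3.7352%
VaR = −(r̄ − z·σ) = −(0.2800 − 1.645 × 3.7352) = −(-5.8644) = 5.8644%

5.86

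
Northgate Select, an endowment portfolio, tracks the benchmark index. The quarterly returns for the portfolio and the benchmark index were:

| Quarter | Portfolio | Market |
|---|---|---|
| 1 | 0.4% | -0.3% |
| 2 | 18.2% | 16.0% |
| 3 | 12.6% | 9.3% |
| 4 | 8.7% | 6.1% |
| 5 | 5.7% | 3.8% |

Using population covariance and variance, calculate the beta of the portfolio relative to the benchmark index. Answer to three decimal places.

1.093

r̄p = 9.1200%,  r̄m = 6.9800%
Cov = Σ(rp − r̄p)(rm − r̄m) / 5 = 32.9404
Var(rm) = Σ(rm − r̄m)² / 5 = 30.1256
β = Cov / Var = 32.9404 / 30.1256 = 1.0934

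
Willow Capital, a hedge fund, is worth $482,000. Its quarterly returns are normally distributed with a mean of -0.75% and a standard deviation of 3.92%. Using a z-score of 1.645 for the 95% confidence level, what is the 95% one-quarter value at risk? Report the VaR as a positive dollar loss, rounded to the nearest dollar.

$34,696

Return at the 95% tail: μ − z·σ = -0.75% − 1.645 × 3.92% = -0.75 − 6.4484 = -7.1984%
VaR = −(-7.1984%) × $482,000 = 7.1984% × $482,000 = $34,696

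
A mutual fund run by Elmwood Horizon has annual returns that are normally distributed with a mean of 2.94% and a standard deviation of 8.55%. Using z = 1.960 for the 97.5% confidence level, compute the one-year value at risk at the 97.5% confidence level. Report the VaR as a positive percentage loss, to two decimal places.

13.82

VaR (as % loss) = −(μ − z·σ) = −(2.94% − 1.960 × 8.55%) = −(-13.8180%) = 13.8180%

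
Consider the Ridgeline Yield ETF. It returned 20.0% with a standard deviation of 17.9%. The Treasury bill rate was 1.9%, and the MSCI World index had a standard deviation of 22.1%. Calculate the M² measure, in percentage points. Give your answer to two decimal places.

24.25

Sharpe = (Rp − Rf) / σp = (20.0% − 1.9%) / 17.9% = 1.0112
M² = Rf + Sharpe × σm = 1.9% + 1.0112 × 22.1% = 24.2475%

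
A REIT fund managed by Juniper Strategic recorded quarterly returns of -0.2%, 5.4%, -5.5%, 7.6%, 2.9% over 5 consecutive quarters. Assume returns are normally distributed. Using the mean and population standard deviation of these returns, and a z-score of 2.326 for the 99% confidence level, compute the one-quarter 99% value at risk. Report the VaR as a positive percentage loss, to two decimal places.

r̄ = (-0.2 + 5.4 − 5.5 + 7.6 + 2.9) / 5 = 10.20 / 5 = 2.0400%
Population σ = √[Σ(r − r̄)² / 5] = √[104.8120 / 5] = √20.9624 = 4.5785%
VaR = −(r̄ − z·σ) = −(2.0400 − 2.326 × 4.5785) = −(-8.6096) = 8.6096%

8.61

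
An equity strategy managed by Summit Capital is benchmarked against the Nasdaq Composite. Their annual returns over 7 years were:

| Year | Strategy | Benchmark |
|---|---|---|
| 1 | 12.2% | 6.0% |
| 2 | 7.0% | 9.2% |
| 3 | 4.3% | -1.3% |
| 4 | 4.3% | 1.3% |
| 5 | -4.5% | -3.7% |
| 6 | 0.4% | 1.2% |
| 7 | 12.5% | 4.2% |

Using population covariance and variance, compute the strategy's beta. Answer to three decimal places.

r̄p = 5.1714%,  r̄m = 2.4143%
Cov = Σ(rp − r̄p)(rm − r̄m) / 7 = 17.1190
Var(rm) = Σ(rm − r̄m)² / 7 = 16.5698
β = Cov / Var = 17.1190 / 16.5698 = 1.0331

1.033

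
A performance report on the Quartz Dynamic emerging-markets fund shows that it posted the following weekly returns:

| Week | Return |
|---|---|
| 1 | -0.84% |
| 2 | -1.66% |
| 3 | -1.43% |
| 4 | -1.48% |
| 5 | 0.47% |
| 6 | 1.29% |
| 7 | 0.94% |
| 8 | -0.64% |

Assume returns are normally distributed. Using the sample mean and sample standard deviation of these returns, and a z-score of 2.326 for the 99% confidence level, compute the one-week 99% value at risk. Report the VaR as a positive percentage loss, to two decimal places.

3.12

Mean return μ = -3.350 / 8 = -0.4188%
Σ(r − μ)² = (-0.84 − (-0.4188))² + (-1.66 − (-0.4188))² + … = 9.4719
sample σ = √(9.4719 / 7) = √1.3531 = 1.1632%
VaR = −(μ − z·σ) = −(-0.4188 − 2.326 × 1.1632) = −(-3.1244) = 3.1244%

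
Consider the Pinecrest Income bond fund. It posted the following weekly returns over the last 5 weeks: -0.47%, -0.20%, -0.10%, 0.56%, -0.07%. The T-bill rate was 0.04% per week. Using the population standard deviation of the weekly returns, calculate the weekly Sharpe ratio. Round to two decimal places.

Mean return μ = -0.280 / 5 = -0.0560%
Σ(r − μ)² = (-0.47 − (-0.0560))² + (-0.2 − (-0.0560))² + (-0.1 − (-0.0560))² + … = 0.5737
population σ = √(0.5737 / 5) = √0.1147 = 0.3387%
Sharpe = (μ − rf) / σ = (-0.0560 − 0.04) / 0.3387 = -0.0960 / 0.3387 = -0.2834

-0.28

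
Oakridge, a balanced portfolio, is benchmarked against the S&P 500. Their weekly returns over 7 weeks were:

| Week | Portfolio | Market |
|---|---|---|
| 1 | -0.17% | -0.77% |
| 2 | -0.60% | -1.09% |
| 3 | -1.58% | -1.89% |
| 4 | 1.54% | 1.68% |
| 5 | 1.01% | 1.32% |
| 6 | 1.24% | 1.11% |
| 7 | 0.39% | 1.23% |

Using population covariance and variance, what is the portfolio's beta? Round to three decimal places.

0.742

r̄p = 0.2614%,  r̄m = 0.2271%
Cov = Σ(rp − r̄p)(rm − r̄m) / 7 = 1.3046
Var(rm) = Σ(rm − r̄m)² / 7 = 1.7574
β = Cov / Var = 1.3046 / 1.7574 = 0.7423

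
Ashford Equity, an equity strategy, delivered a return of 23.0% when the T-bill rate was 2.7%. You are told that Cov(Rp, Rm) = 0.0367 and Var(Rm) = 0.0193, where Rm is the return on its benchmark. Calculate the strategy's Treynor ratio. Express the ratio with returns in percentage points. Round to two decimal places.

β = Cov / Var = 0.0367 / 0.0193 = 1.9016
Treynor = (Rp − Rf) / β = (23.0% − 2.7%) / 1.9016 = 20.30 / 1.9016 = 10.6752

10.68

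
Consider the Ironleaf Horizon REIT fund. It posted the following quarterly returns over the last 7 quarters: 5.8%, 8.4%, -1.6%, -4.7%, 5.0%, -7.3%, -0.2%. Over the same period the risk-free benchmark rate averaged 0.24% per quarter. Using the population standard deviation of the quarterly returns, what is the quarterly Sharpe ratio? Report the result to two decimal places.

r̄ = (5.8 + 8.4 − 1.6 − 4.7 + 5 − 7.3 − 0.2) / 7 = 0.7714%
Σ(r − r̄)² = (5.8 − 0.7714)² + (8.4 − 0.7714)² + (-1.6 − 0.7714)² + … = 203.0143
population σ = √(203.0143 / 7) = √29.0020 = 5.3854%
Sharpe = (r̄ − rf) / σ = (0.7714 − 0.24) / 5.3854 = 0.5314 / 5.3854 = 0.0987

0.10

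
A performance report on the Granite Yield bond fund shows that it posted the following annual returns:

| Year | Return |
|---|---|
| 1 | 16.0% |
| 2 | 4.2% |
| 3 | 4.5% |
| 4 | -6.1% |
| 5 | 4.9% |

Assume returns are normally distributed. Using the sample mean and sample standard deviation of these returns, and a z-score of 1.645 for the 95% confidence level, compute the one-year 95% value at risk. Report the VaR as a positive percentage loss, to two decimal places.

Mean return r̄ = 23.50 / 5 = 4.7000%
Σ(r − r̄)² = 244.6600; sample σ = √(244.6600/4) = 7.8208%
VaR = −(r̄ − z·σ) = −(4.7000 − 1.645 × 7.8208) = −(-8.1652) = 8.1652%

8.17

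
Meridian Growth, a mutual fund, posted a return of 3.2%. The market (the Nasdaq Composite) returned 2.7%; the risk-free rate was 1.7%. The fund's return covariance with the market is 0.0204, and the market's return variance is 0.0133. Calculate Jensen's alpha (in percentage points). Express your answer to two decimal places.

-0.03

β = Cov / Var = 0.0204 / 0.0133 = 1.5338
E[R] = Rf + β(Rm − Rf) = 1.7% + 1.5338 × (2.7% − 1.7%) = 3.2338%
α = Rp − E[R] = 3.2% − 3.2338% = -0.0338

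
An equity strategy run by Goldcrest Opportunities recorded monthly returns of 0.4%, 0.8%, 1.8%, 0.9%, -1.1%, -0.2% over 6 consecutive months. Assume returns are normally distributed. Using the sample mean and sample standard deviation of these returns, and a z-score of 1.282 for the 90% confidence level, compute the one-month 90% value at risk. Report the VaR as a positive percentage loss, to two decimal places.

0.85

r̄ = (0.4 + 0.8 + 1.8 + 0.9 − 1.1 − 0.2) / 6 = 0.4333%
Sample std dev = √[4.9733 / 5] = 0.9973%
VaR = −(r̄ − z·σ) = −(0.4333 − 1.282 × 0.9973) = −(-0.8452) = 0.8452%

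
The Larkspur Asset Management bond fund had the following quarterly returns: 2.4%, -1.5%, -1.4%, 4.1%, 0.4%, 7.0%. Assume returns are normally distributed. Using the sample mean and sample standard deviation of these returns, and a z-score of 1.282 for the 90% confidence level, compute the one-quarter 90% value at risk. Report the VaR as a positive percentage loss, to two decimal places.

2.45

r̄ = (2.4 − 1.5 − 1.4 + 4.1 + 0.4 + 7) / 6 = 11.00 / 6 = 1.8333%
Σ(r − r̄)² = (2.4 − 1.8333)² + (-1.5 − 1.8333)² + (-1.4 − 1.8333)² + … = 55.7733
σ = √[55.7733 / 5] = 3.3399%
VaR = −(r̄ − z·σ) = −(1.8333 − 1.282 × 3.3399) = −(-2.4485) = 2.4485%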